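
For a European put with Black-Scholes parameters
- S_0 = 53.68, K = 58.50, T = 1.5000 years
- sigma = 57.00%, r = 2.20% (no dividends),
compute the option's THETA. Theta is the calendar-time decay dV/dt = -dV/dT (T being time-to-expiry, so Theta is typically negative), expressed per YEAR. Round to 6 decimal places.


Answer: Theta = -3.973340

Derivation:
d1 = 0.2731521104; d2 = -0.4249524663
phi(d1) = 0.3843335165; exp(-qT) = 1.0000000000; exp(-rT) = 0.9675385596
Theta = -S*exp(-qT)*phi(d1)*sigma/(2*sqrt(T)) + r*K*exp(-rT)*N(-d2) - q*S*exp(-qT)*N(-d1)
N(-d1) = 0.3923681454; N(-d2) = 0.6645643368; sqrt(T) = 1.2247448714
Term 1 = -53.6800 * 1.0000000000 * 0.3843335165 * 0.5700 / (2 * 1.2247448714) = -4.8008705646
Term 2 = 0.0220 * 58.5000 * 0.9675385596 * 0.6645643368 = 0.8275302165
Term 3 = 0 (no dividend yield, q = 0)
Theta = -4.8008705646 + (0.8275302165) + (0.0000000000) = -3.973340


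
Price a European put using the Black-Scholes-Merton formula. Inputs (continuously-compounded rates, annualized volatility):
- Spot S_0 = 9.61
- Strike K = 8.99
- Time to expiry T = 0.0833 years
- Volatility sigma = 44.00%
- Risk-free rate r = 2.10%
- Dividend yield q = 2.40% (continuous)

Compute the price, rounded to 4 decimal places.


Answer: Price = 0.2245

Derivation:
d1 = (ln(S/K) + (r - q + 0.5*sigma^2) * T) / (sigma * sqrt(T)) = 0.58669143
d2 = d1 - sigma * sqrt(T) = 0.45969978
exp(-rT) = 0.99825223; exp(-qT) = 0.99800280
P = K * exp(-rT) * N(-d2) - S_0 * exp(-qT) * N(-d1)
N(-d1) = 0.27870548; N(-d2) = 0.32286587
P = 8.9900 * 0.99825223 * 0.32286587 - 9.6100 * 0.99800280 * 0.27870548 = 0.2245


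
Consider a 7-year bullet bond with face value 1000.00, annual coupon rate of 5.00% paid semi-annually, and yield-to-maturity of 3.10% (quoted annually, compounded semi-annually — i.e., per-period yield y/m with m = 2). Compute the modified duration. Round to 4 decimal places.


Coupon per period c = face * coupon_rate / m = 25.000000
Periods per year m = 2; per-period yield y/m = 0.015500
Number of cashflows N = 14
Cashflows (t years, CF_t, discount factor 1/(1+y/m)^(m*t), PV):
  t = 0.5000: CF_t = 25.000000, DF = 0.984737, PV = 24.618415
  t = 1.0000: CF_t = 25.000000, DF = 0.969706, PV = 24.242653
  t = 1.5000: CF_t = 25.000000, DF = 0.954905, PV = 23.872628
  t = 2.0000: CF_t = 25.000000, DF = 0.940330, PV = 23.508250
  t = 2.5000: CF_t = 25.000000, DF = 0.925977, PV = 23.149434
  t = 3.0000: CF_t = 25.000000, DF = 0.911844, PV = 22.796094
  t = 3.5000: CF_t = 25.000000, DF = 0.897926, PV = 22.448148
  t = 4.0000: CF_t = 25.000000, DF = 0.884220, PV = 22.105512
  t = 4.5000: CF_t = 25.000000, DF = 0.870724, PV = 21.768107
  t = 5.0000: CF_t = 25.000000, DF = 0.857434, PV = 21.435851
  t = 5.5000: CF_t = 25.000000, DF = 0.844347, PV = 21.108667
  t = 6.0000: CF_t = 25.000000, DF = 0.831459, PV = 20.786476
  t = 6.5000: CF_t = 25.000000, DF = 0.818768, PV = 20.469204
  t = 7.0000: CF_t = 1025.000000, DF = 0.806271, PV = 826.427722
Price P = sum_t PV_t = 1118.737161
First compute Macaulay numerator sum_t t * PV_t:
  t * PV_t at t = 0.5000: 12.309207
  t * PV_t at t = 1.0000: 24.242653
  t * PV_t at t = 1.5000: 35.808942
  t * PV_t at t = 2.0000: 47.016500
  t * PV_t at t = 2.5000: 57.873584
  t * PV_t at t = 3.0000: 68.388282
  t * PV_t at t = 3.5000: 78.568518
  t * PV_t at t = 4.0000: 88.422050
  t * PV_t at t = 4.5000: 97.956480
  t * PV_t at t = 5.0000: 107.179255
  t * PV_t at t = 5.5000: 116.097667
  t * PV_t at t = 6.0000: 124.718858
  t * PV_t at t = 6.5000: 133.049824
  t * PV_t at t = 7.0000: 5784.994056
Macaulay duration D = 6776.625877 / 1118.737161 = 6.057389
Modified duration = D / (1 + y/m) = 6.057389 / (1 + 0.015500) = 5.964932

Answer: Modified duration = 5.9649


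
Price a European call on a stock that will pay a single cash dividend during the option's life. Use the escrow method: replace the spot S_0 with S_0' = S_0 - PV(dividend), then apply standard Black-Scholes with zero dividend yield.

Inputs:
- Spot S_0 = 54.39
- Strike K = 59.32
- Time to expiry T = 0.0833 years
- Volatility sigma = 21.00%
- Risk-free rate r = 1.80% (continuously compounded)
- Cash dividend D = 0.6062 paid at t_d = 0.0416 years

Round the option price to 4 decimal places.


PV(D) = D * exp(-r * t_d) = 0.6062 * 0.99925148 = 0.60574625
S_0' = S_0 - PV(D) = 54.3900 - 0.60574625 = 53.78425375
d1 = (ln(S_0'/K) + (r + sigma^2/2)*T) / (sigma*sqrt(T)) = -1.56129601
d2 = d1 - sigma*sqrt(T) = -1.62190567
exp(-rT) = 0.99850172
N(d1) = 0.05922696; N(d2) = 0.05241177
C = S_0' * N(d1) - K * exp(-rT) * N(d2) = 53.78425375 * 0.05922696 - 59.3200 * 0.99850172 * 0.05241177 = 0.0811

Answer: Price = 0.0811


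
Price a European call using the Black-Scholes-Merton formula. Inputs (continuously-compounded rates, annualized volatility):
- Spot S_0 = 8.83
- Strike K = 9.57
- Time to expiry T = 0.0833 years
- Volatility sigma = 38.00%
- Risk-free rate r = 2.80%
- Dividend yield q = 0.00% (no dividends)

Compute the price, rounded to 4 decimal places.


d1 = (ln(S/K) + (r - q + 0.5*sigma^2) * T) / (sigma * sqrt(T)) = -0.65768669
d2 = d1 - sigma * sqrt(T) = -0.76736130
exp(-rT) = 0.99767032; exp(-qT) = 1.00000000
C = S_0 * exp(-qT) * N(d1) - K * exp(-rT) * N(d2)
N(d1) = 0.25536974; N(d2) = 0.22143337
C = 8.8300 * 1.00000000 * 0.25536974 - 9.5700 * 0.99767032 * 0.22143337 = 0.1407

Answer: Price = 0.1407


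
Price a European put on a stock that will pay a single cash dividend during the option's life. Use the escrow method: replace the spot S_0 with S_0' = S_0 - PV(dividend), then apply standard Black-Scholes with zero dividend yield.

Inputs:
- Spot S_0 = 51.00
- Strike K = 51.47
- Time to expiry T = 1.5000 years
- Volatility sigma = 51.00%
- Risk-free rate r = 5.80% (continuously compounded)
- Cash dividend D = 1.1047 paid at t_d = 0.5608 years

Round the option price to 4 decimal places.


PV(D) = D * exp(-r * t_d) = 1.1047 * 0.96799689 = 1.06934617
S_0' = S_0 - PV(D) = 51.0000 - 1.06934617 = 49.93065383
d1 = (ln(S_0'/K) + (r + sigma^2/2)*T) / (sigma*sqrt(T)) = 0.40298270
d2 = d1 - sigma*sqrt(T) = -0.22163719
exp(-rT) = 0.91667710
N(-d1) = 0.34348048; N(-d2) = 0.58770183
P = K * exp(-rT) * N(-d2) - S_0' * N(-d1) = 51.4700 * 0.91667710 * 0.58770183 - 49.93065383 * 0.34348048 = 10.5784

Answer: Price = 10.5784


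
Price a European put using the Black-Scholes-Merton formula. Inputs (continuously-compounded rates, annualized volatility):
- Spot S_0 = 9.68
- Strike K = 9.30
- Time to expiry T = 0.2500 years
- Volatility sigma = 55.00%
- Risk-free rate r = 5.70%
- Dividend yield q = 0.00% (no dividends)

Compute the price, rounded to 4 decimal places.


Answer: Price = 0.7948

Derivation:
d1 = (ln(S/K) + (r - q + 0.5*sigma^2) * T) / (sigma * sqrt(T)) = 0.33494546
d2 = d1 - sigma * sqrt(T) = 0.05994546
exp(-rT) = 0.98585105; exp(-qT) = 1.00000000
P = K * exp(-rT) * N(-d2) - S_0 * exp(-qT) * N(-d1)
N(-d1) = 0.36883311; N(-d2) = 0.47609954
P = 9.3000 * 0.98585105 * 0.47609954 - 9.6800 * 1.00000000 * 0.36883311 = 0.7948


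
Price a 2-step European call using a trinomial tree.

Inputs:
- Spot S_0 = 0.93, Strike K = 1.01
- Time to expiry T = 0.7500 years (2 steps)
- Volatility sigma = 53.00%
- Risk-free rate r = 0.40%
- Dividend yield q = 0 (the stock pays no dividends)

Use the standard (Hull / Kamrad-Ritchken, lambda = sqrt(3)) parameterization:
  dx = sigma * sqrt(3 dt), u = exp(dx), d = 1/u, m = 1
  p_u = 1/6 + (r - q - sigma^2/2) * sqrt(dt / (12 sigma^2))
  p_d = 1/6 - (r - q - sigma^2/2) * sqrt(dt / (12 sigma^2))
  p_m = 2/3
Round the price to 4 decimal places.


Answer: Price = V(0,0) = 0.1272

Derivation:
dt = T/N = 0.375000; dx = sigma*sqrt(3*dt) = 0.562150
u = exp(dx) = 1.754440; d = 1/u = 0.569982
p_u = 0.121155, p_m = 0.666667, p_d = 0.212178
Discount per step: exp(-r*dt) = 0.998501
Stock lattice S(k, j) with j the centered position index:
  k=0: S(0,+0) = 0.9300
  k=1: S(1,-1) = 0.5301; S(1,+0) = 0.9300; S(1,+1) = 1.6316
  k=2: S(2,-2) = 0.3021; S(2,-1) = 0.5301; S(2,+0) = 0.9300; S(2,+1) = 1.6316; S(2,+2) = 2.8626
Terminal payoffs V(N, j) = max(S_T - K, 0):
  V(2,-2) = 0.000000; V(2,-1) = 0.000000; V(2,+0) = 0.000000; V(2,+1) = 0.621629; V(2,+2) = 1.852597
Backward induction: V(k, j) = exp(-r*dt) * [p_u * V(k+1, j+1) + p_m * V(k+1, j) + p_d * V(k+1, j-1)]
  V(1,-1) = exp(-r*dt) * [p_u*0.000000 + p_m*0.000000 + p_d*0.000000] = 0.000000
  V(1,+0) = exp(-r*dt) * [p_u*0.621629 + p_m*0.000000 + p_d*0.000000] = 0.075201
  V(1,+1) = exp(-r*dt) * [p_u*1.852597 + p_m*0.621629 + p_d*0.000000] = 0.637913
  V(0,+0) = exp(-r*dt) * [p_u*0.637913 + p_m*0.075201 + p_d*0.000000] = 0.127229


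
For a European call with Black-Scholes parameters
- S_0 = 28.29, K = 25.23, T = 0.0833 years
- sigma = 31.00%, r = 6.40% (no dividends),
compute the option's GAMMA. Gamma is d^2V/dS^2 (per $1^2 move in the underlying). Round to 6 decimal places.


d1 = 1.3837762528; d2 = 1.2943048607
phi(d1) = 0.1531470218; exp(-qT) = 1.0000000000; exp(-rT) = 0.9946829856
Gamma = exp(-qT) * phi(d1) / (S * sigma * sqrt(T)) = 1.0000000000 * 0.1531470218 / (28.2900 * 0.3100 * 0.2886173938) = 0.060505

Answer: Gamma = 0.060505


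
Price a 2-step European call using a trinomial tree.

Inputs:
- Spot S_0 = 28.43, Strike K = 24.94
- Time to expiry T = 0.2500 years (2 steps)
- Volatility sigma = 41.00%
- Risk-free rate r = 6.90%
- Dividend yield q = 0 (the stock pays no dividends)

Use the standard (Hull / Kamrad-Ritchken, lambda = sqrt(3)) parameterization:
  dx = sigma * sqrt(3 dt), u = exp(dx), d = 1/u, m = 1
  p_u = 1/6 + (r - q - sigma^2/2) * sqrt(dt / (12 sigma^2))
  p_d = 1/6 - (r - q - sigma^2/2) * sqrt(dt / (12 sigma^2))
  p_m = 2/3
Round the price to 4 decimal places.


Answer: Price = V(0,0) = 4.7675

Derivation:
dt = T/N = 0.125000; dx = sigma*sqrt(3*dt) = 0.251073
u = exp(dx) = 1.285404; d = 1/u = 0.777966
p_u = 0.162920, p_m = 0.666667, p_d = 0.170413
Discount per step: exp(-r*dt) = 0.991412
Stock lattice S(k, j) with j the centered position index:
  k=0: S(0,+0) = 28.4300
  k=1: S(1,-1) = 22.1176; S(1,+0) = 28.4300; S(1,+1) = 36.5440
  k=2: S(2,-2) = 17.2067; S(2,-1) = 22.1176; S(2,+0) = 28.4300; S(2,+1) = 36.5440; S(2,+2) = 46.9738
Terminal payoffs V(N, j) = max(S_T - K, 0):
  V(2,-2) = 0.000000; V(2,-1) = 0.000000; V(2,+0) = 3.490000; V(2,+1) = 11.604022; V(2,+2) = 22.033815
Backward induction: V(k, j) = exp(-r*dt) * [p_u * V(k+1, j+1) + p_m * V(k+1, j) + p_d * V(k+1, j-1)]
  V(1,-1) = exp(-r*dt) * [p_u*3.490000 + p_m*0.000000 + p_d*0.000000] = 0.563709
  V(1,+0) = exp(-r*dt) * [p_u*11.604022 + p_m*3.490000 + p_d*0.000000] = 4.180980
  V(1,+1) = exp(-r*dt) * [p_u*22.033815 + p_m*11.604022 + p_d*3.490000] = 11.818139
  V(0,+0) = exp(-r*dt) * [p_u*11.818139 + p_m*4.180980 + p_d*0.563709] = 4.767500


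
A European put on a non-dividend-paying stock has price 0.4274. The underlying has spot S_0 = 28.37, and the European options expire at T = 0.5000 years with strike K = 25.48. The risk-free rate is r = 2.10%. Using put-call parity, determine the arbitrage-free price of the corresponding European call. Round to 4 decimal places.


Put-call parity: C - P = S_0 * exp(-qT) - K * exp(-rT).
S_0 * exp(-qT) = 28.3700 * 1.00000000 = 28.37000000
K * exp(-rT) = 25.4800 * 0.98955493 = 25.21385968
C = P + S*exp(-qT) - K*exp(-rT)
C = 0.4274 + 28.37000000 - 25.21385968 = 3.5835

Answer: Call price = 3.5835


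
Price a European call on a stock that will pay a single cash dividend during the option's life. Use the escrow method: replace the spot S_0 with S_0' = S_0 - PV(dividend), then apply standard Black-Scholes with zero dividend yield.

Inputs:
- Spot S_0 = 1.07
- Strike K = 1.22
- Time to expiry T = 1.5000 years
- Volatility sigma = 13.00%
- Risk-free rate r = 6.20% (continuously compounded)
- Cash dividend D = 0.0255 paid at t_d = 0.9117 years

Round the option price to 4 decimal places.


PV(D) = D * exp(-r * t_d) = 0.0255 * 0.94504248 = 0.02409858
S_0' = S_0 - PV(D) = 1.0700 - 0.02409858 = 1.04590142
d1 = (ln(S_0'/K) + (r + sigma^2/2)*T) / (sigma*sqrt(T)) = -0.30333944
d2 = d1 - sigma*sqrt(T) = -0.46255628
exp(-rT) = 0.91119350
N(d1) = 0.38081560; N(d2) = 0.32184123
C = S_0' * N(d1) - K * exp(-rT) * N(d2) = 1.04590142 * 0.38081560 - 1.2200 * 0.91119350 * 0.32184123 = 0.0405

Answer: Price = 0.0405


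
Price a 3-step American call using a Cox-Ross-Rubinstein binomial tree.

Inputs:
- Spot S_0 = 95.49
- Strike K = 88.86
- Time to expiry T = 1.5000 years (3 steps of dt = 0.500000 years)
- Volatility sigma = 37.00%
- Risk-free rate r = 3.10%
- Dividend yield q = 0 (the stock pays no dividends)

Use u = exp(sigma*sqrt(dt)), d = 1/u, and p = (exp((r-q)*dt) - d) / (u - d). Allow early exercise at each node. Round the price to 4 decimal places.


Answer: Price = V(0,0) = 23.1647

Derivation:
dt = T/N = 0.500000
u = exp(sigma*sqrt(dt)) = 1.299045; d = 1/u = 0.769796
p = (exp((r-q)*dt) - d) / (u - d) = 0.464478
Discount per step: exp(-r*dt) = 0.984620
Stock lattice S(k, i) with i counting down-moves:
  k=0: S(0,0) = 95.4900
  k=1: S(1,0) = 124.0458; S(1,1) = 73.5078
  k=2: S(2,0) = 161.1411; S(2,1) = 95.4900; S(2,2) = 56.5861
  k=3: S(3,0) = 209.3296; S(3,1) = 124.0458; S(3,2) = 73.5078; S(3,3) = 43.5597
Terminal payoffs V(N, i) = max(S_T - K, 0):
  V(3,0) = 120.469603; V(3,1) = 35.185823; V(3,2) = 0.000000; V(3,3) = 0.000000
Backward induction: V(k, i) = exp(-r*dt) * [p * V(k+1, i) + (1-p) * V(k+1, i+1)]; then take max(V_cont, immediate exercise) for American.
  V(2,0) = exp(-r*dt) * [p*120.469603 + (1-p)*35.185823] = 73.647838; exercise = 72.281127; V(2,0) = max -> 73.647838
  V(2,1) = exp(-r*dt) * [p*35.185823 + (1-p)*0.000000] = 16.091681; exercise = 6.630000; V(2,1) = max -> 16.091681
  V(2,2) = exp(-r*dt) * [p*0.000000 + (1-p)*0.000000] = 0.000000; exercise = 0.000000; V(2,2) = max -> 0.000000
  V(1,0) = exp(-r*dt) * [p*73.647838 + (1-p)*16.091681] = 42.166582; exercise = 35.185823; V(1,0) = max -> 42.166582
  V(1,1) = exp(-r*dt) * [p*16.091681 + (1-p)*0.000000] = 7.359276; exercise = 0.000000; V(1,1) = max -> 7.359276
  V(0,0) = exp(-r*dt) * [p*42.166582 + (1-p)*7.359276] = 23.164659; exercise = 6.630000; V(0,0) = max -> 23.164659


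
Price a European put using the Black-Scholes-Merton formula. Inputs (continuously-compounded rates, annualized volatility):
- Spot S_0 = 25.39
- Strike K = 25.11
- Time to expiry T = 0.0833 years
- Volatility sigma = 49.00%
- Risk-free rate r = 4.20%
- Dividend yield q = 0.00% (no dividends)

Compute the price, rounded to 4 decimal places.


Answer: Price = 1.2446

Derivation:
d1 = (ln(S/K) + (r - q + 0.5*sigma^2) * T) / (sigma * sqrt(T)) = 0.17386189
d2 = d1 - sigma * sqrt(T) = 0.03243937
exp(-rT) = 0.99650751; exp(-qT) = 1.00000000
P = K * exp(-rT) * N(-d2) - S_0 * exp(-qT) * N(-d1)
N(-d1) = 0.43098700; N(-d2) = 0.48706083
P = 25.1100 * 0.99650751 * 0.48706083 - 25.3900 * 1.00000000 * 0.43098700 = 1.2446


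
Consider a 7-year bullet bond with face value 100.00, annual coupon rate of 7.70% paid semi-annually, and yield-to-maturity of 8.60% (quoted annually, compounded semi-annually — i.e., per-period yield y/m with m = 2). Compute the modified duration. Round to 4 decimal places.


Answer: Modified duration = 5.2718

Derivation:
Coupon per period c = face * coupon_rate / m = 3.850000
Periods per year m = 2; per-period yield y/m = 0.043000
Number of cashflows N = 14
Cashflows (t years, CF_t, discount factor 1/(1+y/m)^(m*t), PV):
  t = 0.5000: CF_t = 3.850000, DF = 0.958773, PV = 3.691275
  t = 1.0000: CF_t = 3.850000, DF = 0.919245, PV = 3.539094
  t = 1.5000: CF_t = 3.850000, DF = 0.881347, PV = 3.393187
  t = 2.0000: CF_t = 3.850000, DF = 0.845012, PV = 3.253295
  t = 2.5000: CF_t = 3.850000, DF = 0.810174, PV = 3.119171
  t = 3.0000: CF_t = 3.850000, DF = 0.776773, PV = 2.990576
  t = 3.5000: CF_t = 3.850000, DF = 0.744749, PV = 2.867283
  t = 4.0000: CF_t = 3.850000, DF = 0.714045, PV = 2.749073
  t = 4.5000: CF_t = 3.850000, DF = 0.684607, PV = 2.635736
  t = 5.0000: CF_t = 3.850000, DF = 0.656382, PV = 2.527072
  t = 5.5000: CF_t = 3.850000, DF = 0.629322, PV = 2.422888
  t = 6.0000: CF_t = 3.850000, DF = 0.603376, PV = 2.322999
  t = 6.5000: CF_t = 3.850000, DF = 0.578501, PV = 2.227228
  t = 7.0000: CF_t = 103.850000, DF = 0.554651, PV = 57.600491
Price P = sum_t PV_t = 95.339369
First compute Macaulay numerator sum_t t * PV_t:
  t * PV_t at t = 0.5000: 1.845638
  t * PV_t at t = 1.0000: 3.539094
  t * PV_t at t = 1.5000: 5.089781
  t * PV_t at t = 2.0000: 6.506591
  t * PV_t at t = 2.5000: 7.797928
  t * PV_t at t = 3.0000: 8.971729
  t * PV_t at t = 3.5000: 10.035491
  t * PV_t at t = 4.0000: 10.996292
  t * PV_t at t = 4.5000: 11.860813
  t * PV_t at t = 5.0000: 12.635361
  t * PV_t at t = 5.5000: 13.325884
  t * PV_t at t = 6.0000: 13.937994
  t * PV_t at t = 6.5000: 14.476983
  t * PV_t at t = 7.0000: 403.203435
Macaulay duration D = 524.223012 / 95.339369 = 5.498495
Modified duration = D / (1 + y/m) = 5.498495 / (1 + 0.043000) = 5.271807


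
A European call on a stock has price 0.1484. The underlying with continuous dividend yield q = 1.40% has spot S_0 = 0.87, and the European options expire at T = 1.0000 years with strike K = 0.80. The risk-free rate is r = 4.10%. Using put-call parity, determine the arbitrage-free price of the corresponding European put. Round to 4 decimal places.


Answer: Put price = 0.0584

Derivation:
Put-call parity: C - P = S_0 * exp(-qT) - K * exp(-rT).
S_0 * exp(-qT) = 0.8700 * 0.98609754 = 0.85790486
K * exp(-rT) = 0.8000 * 0.95982913 = 0.76786330
P = C - S*exp(-qT) + K*exp(-rT)
P = 0.1484 - 0.85790486 + 0.76786330 = 0.0584


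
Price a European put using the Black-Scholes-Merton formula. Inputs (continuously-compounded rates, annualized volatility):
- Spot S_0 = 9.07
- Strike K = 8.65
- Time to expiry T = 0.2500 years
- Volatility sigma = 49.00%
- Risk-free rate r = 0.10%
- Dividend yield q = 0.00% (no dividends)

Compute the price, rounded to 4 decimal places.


d1 = (ln(S/K) + (r - q + 0.5*sigma^2) * T) / (sigma * sqrt(T)) = 0.31704263
d2 = d1 - sigma * sqrt(T) = 0.07204263
exp(-rT) = 0.99975003; exp(-qT) = 1.00000000
P = K * exp(-rT) * N(-d2) - S_0 * exp(-qT) * N(-d1)
N(-d1) = 0.37560563; N(-d2) = 0.47128399
P = 8.6500 * 0.99975003 * 0.47128399 - 9.0700 * 1.00000000 * 0.37560563 = 0.6688

Answer: Price = 0.6688


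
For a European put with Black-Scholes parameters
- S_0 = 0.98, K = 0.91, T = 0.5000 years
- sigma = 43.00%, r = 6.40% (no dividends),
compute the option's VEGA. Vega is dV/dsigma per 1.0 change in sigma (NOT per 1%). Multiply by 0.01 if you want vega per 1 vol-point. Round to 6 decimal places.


d1 = 0.5010031517; d2 = 0.1969472358
phi(d1) = 0.3518886065; exp(-qT) = 1.0000000000; exp(-rT) = 0.9685065821
Vega = S * exp(-qT) * phi(d1) * sqrt(T) = 0.9800 * 1.0000000000 * 0.3518886065 * 0.7071067812 = 0.243846

Answer: Vega = 0.243846


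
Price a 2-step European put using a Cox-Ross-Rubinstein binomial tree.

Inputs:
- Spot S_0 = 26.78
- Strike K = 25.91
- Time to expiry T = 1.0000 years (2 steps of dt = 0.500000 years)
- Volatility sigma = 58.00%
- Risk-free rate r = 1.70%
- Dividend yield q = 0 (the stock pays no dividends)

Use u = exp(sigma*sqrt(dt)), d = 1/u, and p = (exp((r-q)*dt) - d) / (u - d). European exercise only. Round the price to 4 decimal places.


dt = T/N = 0.500000
u = exp(sigma*sqrt(dt)) = 1.507002; d = 1/u = 0.663569
p = (exp((r-q)*dt) - d) / (u - d) = 0.409004
Discount per step: exp(-r*dt) = 0.991536
Stock lattice S(k, i) with i counting down-moves:
  k=0: S(0,0) = 26.7800
  k=1: S(1,0) = 40.3575; S(1,1) = 17.7704
  k=2: S(2,0) = 60.8188; S(2,1) = 26.7800; S(2,2) = 11.7919
Terminal payoffs V(N, i) = max(K - S_T, 0):
  V(2,0) = 0.000000; V(2,1) = 0.000000; V(2,2) = 14.118116
Backward induction: V(k, i) = exp(-r*dt) * [p * V(k+1, i) + (1-p) * V(k+1, i+1)].
  V(1,0) = exp(-r*dt) * [p*0.000000 + (1-p)*0.000000] = 0.000000
  V(1,1) = exp(-r*dt) * [p*0.000000 + (1-p)*14.118116] = 8.273133
  V(0,0) = exp(-r*dt) * [p*0.000000 + (1-p)*8.273133] = 4.848007

Answer: Price = V(0,0) = 4.8480


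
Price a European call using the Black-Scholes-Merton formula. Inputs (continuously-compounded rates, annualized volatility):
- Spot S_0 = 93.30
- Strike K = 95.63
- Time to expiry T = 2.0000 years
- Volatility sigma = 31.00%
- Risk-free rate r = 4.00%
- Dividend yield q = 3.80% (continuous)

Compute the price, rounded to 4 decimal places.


Answer: Price = 14.2740

Derivation:
d1 = (ln(S/K) + (r - q + 0.5*sigma^2) * T) / (sigma * sqrt(T)) = 0.17206310
d2 = d1 - sigma * sqrt(T) = -0.26634311
exp(-rT) = 0.92311635; exp(-qT) = 0.92681621
C = S_0 * exp(-qT) * N(d1) - K * exp(-rT) * N(d2)
N(d1) = 0.56830604; N(d2) = 0.39498749
C = 93.3000 * 0.92681621 * 0.56830604 - 95.6300 * 0.92311635 * 0.39498749 = 14.2740


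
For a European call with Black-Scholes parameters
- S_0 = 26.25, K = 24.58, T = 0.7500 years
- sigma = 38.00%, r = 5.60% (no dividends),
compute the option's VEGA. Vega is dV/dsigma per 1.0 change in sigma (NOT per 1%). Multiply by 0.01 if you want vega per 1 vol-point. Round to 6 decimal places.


Answer: Vega = 8.035732

Derivation:
d1 = 0.4919111957; d2 = 0.1628215422
phi(d1) = 0.3534805397; exp(-qT) = 1.0000000000; exp(-rT) = 0.9588697806
Vega = S * exp(-qT) * phi(d1) * sqrt(T) = 26.2500 * 1.0000000000 * 0.3534805397 * 0.8660254038 = 8.035732


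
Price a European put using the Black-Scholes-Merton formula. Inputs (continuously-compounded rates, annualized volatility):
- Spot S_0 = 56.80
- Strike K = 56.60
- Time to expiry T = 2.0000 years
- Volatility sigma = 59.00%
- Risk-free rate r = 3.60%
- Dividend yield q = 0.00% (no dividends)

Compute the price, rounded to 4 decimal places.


d1 = (ln(S/K) + (r - q + 0.5*sigma^2) * T) / (sigma * sqrt(T)) = 0.50771147
d2 = d1 - sigma * sqrt(T) = -0.32667454
exp(-rT) = 0.93053090; exp(-qT) = 1.00000000
P = K * exp(-rT) * N(-d2) - S_0 * exp(-qT) * N(-d1)
N(-d1) = 0.30582785; N(-d2) = 0.62804297
P = 56.6000 * 0.93053090 * 0.62804297 - 56.8000 * 1.00000000 * 0.30582785 = 15.7068

Answer: Price = 15.7068


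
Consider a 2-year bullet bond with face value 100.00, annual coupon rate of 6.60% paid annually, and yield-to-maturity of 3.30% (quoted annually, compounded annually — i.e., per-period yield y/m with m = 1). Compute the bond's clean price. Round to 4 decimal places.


Answer: Price = 106.2871

Derivation:
Coupon per period c = face * coupon_rate / m = 6.600000
Periods per year m = 1; per-period yield y/m = 0.033000
Number of cashflows N = 2
Cashflows (t years, CF_t, discount factor 1/(1+y/m)^(m*t), PV):
  t = 1.0000: CF_t = 6.600000, DF = 0.968054, PV = 6.389158
  t = 2.0000: CF_t = 106.600000, DF = 0.937129, PV = 99.897947
Price P = sum_t PV_t = 106.287104


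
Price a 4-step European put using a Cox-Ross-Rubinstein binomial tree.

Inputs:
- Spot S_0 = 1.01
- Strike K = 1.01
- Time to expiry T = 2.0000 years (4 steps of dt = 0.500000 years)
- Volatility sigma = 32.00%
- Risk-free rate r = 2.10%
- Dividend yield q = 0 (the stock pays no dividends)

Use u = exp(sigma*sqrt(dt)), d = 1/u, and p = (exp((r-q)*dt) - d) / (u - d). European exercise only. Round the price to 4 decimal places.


dt = T/N = 0.500000
u = exp(sigma*sqrt(dt)) = 1.253919; d = 1/u = 0.797499
p = (exp((r-q)*dt) - d) / (u - d) = 0.466798
Discount per step: exp(-r*dt) = 0.989555
Stock lattice S(k, i) with i counting down-moves:
  k=0: S(0,0) = 1.0100
  k=1: S(1,0) = 1.2665; S(1,1) = 0.8055
  k=2: S(2,0) = 1.5880; S(2,1) = 1.0100; S(2,2) = 0.6424
  k=3: S(3,0) = 1.9913; S(3,1) = 1.2665; S(3,2) = 0.8055; S(3,3) = 0.5123
  k=4: S(4,0) = 2.4969; S(4,1) = 1.5880; S(4,2) = 1.0100; S(4,3) = 0.6424; S(4,4) = 0.4085
Terminal payoffs V(N, i) = max(K - S_T, 0):
  V(4,0) = 0.000000; V(4,1) = 0.000000; V(4,2) = 0.000000; V(4,3) = 0.367635; V(4,4) = 0.601452
Backward induction: V(k, i) = exp(-r*dt) * [p * V(k+1, i) + (1-p) * V(k+1, i+1)].
  V(3,0) = exp(-r*dt) * [p*0.000000 + (1-p)*0.000000] = 0.000000
  V(3,1) = exp(-r*dt) * [p*0.000000 + (1-p)*0.000000] = 0.000000
  V(3,2) = exp(-r*dt) * [p*0.000000 + (1-p)*0.367635] = 0.193976
  V(3,3) = exp(-r*dt) * [p*0.367635 + (1-p)*0.601452] = 0.487164
  V(2,0) = exp(-r*dt) * [p*0.000000 + (1-p)*0.000000] = 0.000000
  V(2,1) = exp(-r*dt) * [p*0.000000 + (1-p)*0.193976] = 0.102348
  V(2,2) = exp(-r*dt) * [p*0.193976 + (1-p)*0.487164] = 0.346646
  V(1,0) = exp(-r*dt) * [p*0.000000 + (1-p)*0.102348] = 0.054002
  V(1,1) = exp(-r*dt) * [p*0.102348 + (1-p)*0.346646] = 0.230179
  V(0,0) = exp(-r*dt) * [p*0.054002 + (1-p)*0.230179] = 0.146395

Answer: Price = V(0,0) = 0.1464


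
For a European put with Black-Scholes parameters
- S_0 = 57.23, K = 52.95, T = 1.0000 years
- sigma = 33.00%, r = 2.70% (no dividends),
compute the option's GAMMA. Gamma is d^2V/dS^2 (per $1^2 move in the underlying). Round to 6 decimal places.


Answer: Gamma = 0.018804

Derivation:
d1 = 0.4823641345; d2 = 0.1523641345
phi(d1) = 0.3551283121; exp(-qT) = 1.0000000000; exp(-rT) = 0.9733612415
Gamma = exp(-qT) * phi(d1) / (S * sigma * sqrt(T)) = 1.0000000000 * 0.3551283121 / (57.2300 * 0.3300 * 1.0000000000) = 0.018804


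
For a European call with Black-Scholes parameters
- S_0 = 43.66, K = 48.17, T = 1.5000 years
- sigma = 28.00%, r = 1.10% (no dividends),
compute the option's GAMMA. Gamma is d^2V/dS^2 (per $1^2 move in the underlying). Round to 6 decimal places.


d1 = -0.0670812290; d2 = -0.4100097930
phi(d1) = 0.3980456910; exp(-qT) = 1.0000000000; exp(-rT) = 0.9836353794
Gamma = exp(-qT) * phi(d1) / (S * sigma * sqrt(T)) = 1.0000000000 * 0.3980456910 / (43.6600 * 0.2800 * 1.2247448714) = 0.026586

Answer: Gamma = 0.026586


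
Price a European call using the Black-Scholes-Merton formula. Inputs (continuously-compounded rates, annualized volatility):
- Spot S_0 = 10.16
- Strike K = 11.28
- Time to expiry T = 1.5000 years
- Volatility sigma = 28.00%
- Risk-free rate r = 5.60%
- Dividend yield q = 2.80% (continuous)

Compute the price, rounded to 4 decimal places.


Answer: Price = 1.0771

Derivation:
d1 = (ln(S/K) + (r - q + 0.5*sigma^2) * T) / (sigma * sqrt(T)) = -0.01100172
d2 = d1 - sigma * sqrt(T) = -0.35393028
exp(-rT) = 0.91943126; exp(-qT) = 0.95886978
C = S_0 * exp(-qT) * N(d1) - K * exp(-rT) * N(d2)
N(d1) = 0.49561104; N(d2) = 0.36169557
C = 10.1600 * 0.95886978 * 0.49561104 - 11.2800 * 0.91943126 * 0.36169557 = 1.0771


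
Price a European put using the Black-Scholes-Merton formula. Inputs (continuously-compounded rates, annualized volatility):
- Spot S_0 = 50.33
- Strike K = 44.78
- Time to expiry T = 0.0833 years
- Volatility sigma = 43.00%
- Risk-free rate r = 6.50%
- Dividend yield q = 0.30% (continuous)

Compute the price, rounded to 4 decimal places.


d1 = (ln(S/K) + (r - q + 0.5*sigma^2) * T) / (sigma * sqrt(T)) = 1.04512222
d2 = d1 - sigma * sqrt(T) = 0.92101675
exp(-rT) = 0.99460013; exp(-qT) = 0.99975013
P = K * exp(-rT) * N(-d2) - S_0 * exp(-qT) * N(-d1)
N(-d1) = 0.14798324; N(-d2) = 0.17852084
P = 44.7800 * 0.99460013 * 0.17852084 - 50.3300 * 0.99975013 * 0.14798324 = 0.5049

Answer: Price = 0.5049


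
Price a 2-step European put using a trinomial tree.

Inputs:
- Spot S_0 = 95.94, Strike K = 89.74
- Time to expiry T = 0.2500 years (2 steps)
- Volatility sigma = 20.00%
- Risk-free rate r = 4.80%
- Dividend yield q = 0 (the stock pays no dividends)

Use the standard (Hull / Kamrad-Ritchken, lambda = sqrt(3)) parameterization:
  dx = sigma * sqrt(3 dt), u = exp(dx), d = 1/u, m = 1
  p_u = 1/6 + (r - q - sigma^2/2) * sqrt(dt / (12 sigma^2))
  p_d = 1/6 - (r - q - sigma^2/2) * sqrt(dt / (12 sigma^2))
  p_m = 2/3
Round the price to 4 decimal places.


Answer: Price = V(0,0) = 1.3114

Derivation:
dt = T/N = 0.125000; dx = sigma*sqrt(3*dt) = 0.122474
u = exp(dx) = 1.130290; d = 1/u = 0.884728
p_u = 0.180955, p_m = 0.666667, p_d = 0.152378
Discount per step: exp(-r*dt) = 0.994018
Stock lattice S(k, j) with j the centered position index:
  k=0: S(0,+0) = 95.9400
  k=1: S(1,-1) = 84.8809; S(1,+0) = 95.9400; S(1,+1) = 108.4400
  k=2: S(2,-2) = 75.0965; S(2,-1) = 84.8809; S(2,+0) = 95.9400; S(2,+1) = 108.4400; S(2,+2) = 122.5687
Terminal payoffs V(N, j) = max(K - S_T, 0):
  V(2,-2) = 14.643495; V(2,-1) = 4.859150; V(2,+0) = 0.000000; V(2,+1) = 0.000000; V(2,+2) = 0.000000
Backward induction: V(k, j) = exp(-r*dt) * [p_u * V(k+1, j+1) + p_m * V(k+1, j) + p_d * V(k+1, j-1)]
  V(1,-1) = exp(-r*dt) * [p_u*0.000000 + p_m*4.859150 + p_d*14.643495] = 5.438053
  V(1,+0) = exp(-r*dt) * [p_u*0.000000 + p_m*0.000000 + p_d*4.859150] = 0.735998
  V(1,+1) = exp(-r*dt) * [p_u*0.000000 + p_m*0.000000 + p_d*0.000000] = 0.000000
  V(0,+0) = exp(-r*dt) * [p_u*0.000000 + p_m*0.735998 + p_d*5.438053] = 1.311413


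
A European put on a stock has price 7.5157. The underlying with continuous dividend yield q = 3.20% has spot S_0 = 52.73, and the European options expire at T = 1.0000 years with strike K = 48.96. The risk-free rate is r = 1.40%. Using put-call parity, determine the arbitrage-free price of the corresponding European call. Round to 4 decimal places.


Put-call parity: C - P = S_0 * exp(-qT) - K * exp(-rT).
S_0 * exp(-qT) = 52.7300 * 0.96850658 = 51.06935207
K * exp(-rT) = 48.9600 * 0.98609754 = 48.27933577
C = P + S*exp(-qT) - K*exp(-rT)
C = 7.5157 + 51.06935207 - 48.27933577 = 10.3057

Answer: Call price = 10.3057


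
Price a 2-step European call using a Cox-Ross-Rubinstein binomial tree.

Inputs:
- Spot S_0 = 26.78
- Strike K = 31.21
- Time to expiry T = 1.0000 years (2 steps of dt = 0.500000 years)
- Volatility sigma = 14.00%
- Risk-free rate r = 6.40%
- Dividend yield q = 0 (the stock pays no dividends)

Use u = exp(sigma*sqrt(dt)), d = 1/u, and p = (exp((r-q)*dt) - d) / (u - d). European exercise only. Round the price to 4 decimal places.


Answer: Price = V(0,0) = 0.5494

Derivation:
dt = T/N = 0.500000
u = exp(sigma*sqrt(dt)) = 1.104061; d = 1/u = 0.905747
p = (exp((r-q)*dt) - d) / (u - d) = 0.639242
Discount per step: exp(-r*dt) = 0.968507
Stock lattice S(k, i) with i counting down-moves:
  k=0: S(0,0) = 26.7800
  k=1: S(1,0) = 29.5667; S(1,1) = 24.2559
  k=2: S(2,0) = 32.6435; S(2,1) = 26.7800; S(2,2) = 21.9697
Terminal payoffs V(N, i) = max(S_T - K, 0):
  V(2,0) = 1.433483; V(2,1) = 0.000000; V(2,2) = 0.000000
Backward induction: V(k, i) = exp(-r*dt) * [p * V(k+1, i) + (1-p) * V(k+1, i+1)].
  V(1,0) = exp(-r*dt) * [p*1.433483 + (1-p)*0.000000] = 0.887483
  V(1,1) = exp(-r*dt) * [p*0.000000 + (1-p)*0.000000] = 0.000000
  V(0,0) = exp(-r*dt) * [p*0.887483 + (1-p)*0.000000] = 0.549450


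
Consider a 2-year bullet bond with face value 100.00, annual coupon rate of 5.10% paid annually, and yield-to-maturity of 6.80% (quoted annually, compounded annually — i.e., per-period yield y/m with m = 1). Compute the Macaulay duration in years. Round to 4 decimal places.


Answer: Macaulay duration = 1.9507 years

Derivation:
Coupon per period c = face * coupon_rate / m = 5.100000
Periods per year m = 1; per-period yield y/m = 0.068000
Number of cashflows N = 2
Cashflows (t years, CF_t, discount factor 1/(1+y/m)^(m*t), PV):
  t = 1.0000: CF_t = 5.100000, DF = 0.936330, PV = 4.775281
  t = 2.0000: CF_t = 105.100000, DF = 0.876713, PV = 92.142547
Price P = sum_t PV_t = 96.917827
Macaulay numerator sum_t t * PV_t:
  t * PV_t at t = 1.0000: 4.775281
  t * PV_t at t = 2.0000: 184.285093
Macaulay duration D = (sum_t t * PV_t) / P = 189.060374 / 96.917827 = 1.950729


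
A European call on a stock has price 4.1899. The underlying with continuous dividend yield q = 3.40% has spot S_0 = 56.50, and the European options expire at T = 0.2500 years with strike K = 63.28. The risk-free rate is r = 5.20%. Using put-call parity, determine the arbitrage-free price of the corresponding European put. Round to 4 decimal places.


Put-call parity: C - P = S_0 * exp(-qT) - K * exp(-rT).
S_0 * exp(-qT) = 56.5000 * 0.99153602 = 56.02178529
K * exp(-rT) = 63.2800 * 0.98708414 = 62.46268406
P = C - S*exp(-qT) + K*exp(-rT)
P = 4.1899 - 56.02178529 + 62.46268406 = 10.6308

Answer: Put price = 10.6308


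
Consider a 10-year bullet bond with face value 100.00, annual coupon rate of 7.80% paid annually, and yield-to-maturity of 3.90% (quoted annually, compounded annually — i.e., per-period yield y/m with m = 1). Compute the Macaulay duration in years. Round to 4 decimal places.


Answer: Macaulay duration = 7.6771 years

Derivation:
Coupon per period c = face * coupon_rate / m = 7.800000
Periods per year m = 1; per-period yield y/m = 0.039000
Number of cashflows N = 10
Cashflows (t years, CF_t, discount factor 1/(1+y/m)^(m*t), PV):
  t = 1.0000: CF_t = 7.800000, DF = 0.962464, PV = 7.507218
  t = 2.0000: CF_t = 7.800000, DF = 0.926337, PV = 7.225427
  t = 3.0000: CF_t = 7.800000, DF = 0.891566, PV = 6.954213
  t = 4.0000: CF_t = 7.800000, DF = 0.858100, PV = 6.693179
  t = 5.0000: CF_t = 7.800000, DF = 0.825890, PV = 6.441943
  t = 6.0000: CF_t = 7.800000, DF = 0.794889, PV = 6.200137
  t = 7.0000: CF_t = 7.800000, DF = 0.765052, PV = 5.967409
  t = 8.0000: CF_t = 7.800000, DF = 0.736335, PV = 5.743415
  t = 9.0000: CF_t = 7.800000, DF = 0.708696, PV = 5.527830
  t = 10.0000: CF_t = 107.800000, DF = 0.682094, PV = 73.529783
Price P = sum_t PV_t = 131.790554
Macaulay numerator sum_t t * PV_t:
  t * PV_t at t = 1.0000: 7.507218
  t * PV_t at t = 2.0000: 14.450854
  t * PV_t at t = 3.0000: 20.862638
  t * PV_t at t = 4.0000: 26.772714
  t * PV_t at t = 5.0000: 32.209714
  t * PV_t at t = 6.0000: 37.200825
  t * PV_t at t = 7.0000: 41.771860
  t * PV_t at t = 8.0000: 45.947323
  t * PV_t at t = 9.0000: 49.750470
  t * PV_t at t = 10.0000: 735.297832
Macaulay duration D = (sum_t t * PV_t) / P = 1011.771446 / 131.790554 = 7.677117


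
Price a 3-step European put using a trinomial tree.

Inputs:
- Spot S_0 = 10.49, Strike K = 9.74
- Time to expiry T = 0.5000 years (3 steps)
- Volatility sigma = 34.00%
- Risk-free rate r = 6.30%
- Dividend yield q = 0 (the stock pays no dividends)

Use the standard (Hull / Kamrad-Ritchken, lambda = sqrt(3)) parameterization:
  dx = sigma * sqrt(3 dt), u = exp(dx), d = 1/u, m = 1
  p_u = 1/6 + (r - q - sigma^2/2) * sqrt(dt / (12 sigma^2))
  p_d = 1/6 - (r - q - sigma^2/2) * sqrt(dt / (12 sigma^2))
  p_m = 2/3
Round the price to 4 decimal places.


dt = T/N = 0.166667; dx = sigma*sqrt(3*dt) = 0.240416
u = exp(dx) = 1.271778; d = 1/u = 0.786300
p_u = 0.168469, p_m = 0.666667, p_d = 0.164864
Discount per step: exp(-r*dt) = 0.989555
Stock lattice S(k, j) with j the centered position index:
  k=0: S(0,+0) = 10.4900
  k=1: S(1,-1) = 8.2483; S(1,+0) = 10.4900; S(1,+1) = 13.3410
  k=2: S(2,-2) = 6.4856; S(2,-1) = 8.2483; S(2,+0) = 10.4900; S(2,+1) = 13.3410; S(2,+2) = 16.9667
  k=3: S(3,-3) = 5.0997; S(3,-2) = 6.4856; S(3,-1) = 8.2483; S(3,+0) = 10.4900; S(3,+1) = 13.3410; S(3,+2) = 16.9667; S(3,+3) = 21.5779
Terminal payoffs V(N, j) = max(K - S_T, 0):
  V(3,-3) = 4.640342; V(3,-2) = 3.254364; V(3,-1) = 1.491708; V(3,+0) = 0.000000; V(3,+1) = 0.000000; V(3,+2) = 0.000000; V(3,+3) = 0.000000
Backward induction: V(k, j) = exp(-r*dt) * [p_u * V(k+1, j+1) + p_m * V(k+1, j) + p_d * V(k+1, j-1)]
  V(2,-2) = exp(-r*dt) * [p_u*1.491708 + p_m*3.254364 + p_d*4.640342] = 3.152632
  V(2,-1) = exp(-r*dt) * [p_u*0.000000 + p_m*1.491708 + p_d*3.254364] = 1.515009
  V(2,+0) = exp(-r*dt) * [p_u*0.000000 + p_m*0.000000 + p_d*1.491708] = 0.243361
  V(2,+1) = exp(-r*dt) * [p_u*0.000000 + p_m*0.000000 + p_d*0.000000] = 0.000000
  V(2,+2) = exp(-r*dt) * [p_u*0.000000 + p_m*0.000000 + p_d*0.000000] = 0.000000
  V(1,-1) = exp(-r*dt) * [p_u*0.243361 + p_m*1.515009 + p_d*3.152632] = 1.554354
  V(1,+0) = exp(-r*dt) * [p_u*0.000000 + p_m*0.243361 + p_d*1.515009] = 0.407708
  V(1,+1) = exp(-r*dt) * [p_u*0.000000 + p_m*0.000000 + p_d*0.243361] = 0.039702
  V(0,+0) = exp(-r*dt) * [p_u*0.039702 + p_m*0.407708 + p_d*1.554354] = 0.529166

Answer: Price = V(0,0) = 0.5292


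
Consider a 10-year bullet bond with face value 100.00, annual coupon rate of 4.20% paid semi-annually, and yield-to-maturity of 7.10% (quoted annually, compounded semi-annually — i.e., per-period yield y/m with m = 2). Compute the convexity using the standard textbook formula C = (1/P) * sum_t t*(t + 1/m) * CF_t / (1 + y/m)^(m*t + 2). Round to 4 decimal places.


Answer: Convexity = 72.5814

Derivation:
Coupon per period c = face * coupon_rate / m = 2.100000
Periods per year m = 2; per-period yield y/m = 0.035500
Number of cashflows N = 20
Cashflows (t years, CF_t, discount factor 1/(1+y/m)^(m*t), PV):
  t = 0.5000: CF_t = 2.100000, DF = 0.965717, PV = 2.028006
  t = 1.0000: CF_t = 2.100000, DF = 0.932609, PV = 1.958480
  t = 1.5000: CF_t = 2.100000, DF = 0.900637, PV = 1.891337
  t = 2.0000: CF_t = 2.100000, DF = 0.869760, PV = 1.826497
  t = 2.5000: CF_t = 2.100000, DF = 0.839942, PV = 1.763879
  t = 3.0000: CF_t = 2.100000, DF = 0.811147, PV = 1.703408
  t = 3.5000: CF_t = 2.100000, DF = 0.783338, PV = 1.645010
  t = 4.0000: CF_t = 2.100000, DF = 0.756483, PV = 1.588614
  t = 4.5000: CF_t = 2.100000, DF = 0.730549, PV = 1.534152
  t = 5.0000: CF_t = 2.100000, DF = 0.705503, PV = 1.481557
  t = 5.5000: CF_t = 2.100000, DF = 0.681316, PV = 1.430765
  t = 6.0000: CF_t = 2.100000, DF = 0.657959, PV = 1.381714
  t = 6.5000: CF_t = 2.100000, DF = 0.635402, PV = 1.334344
  t = 7.0000: CF_t = 2.100000, DF = 0.613619, PV = 1.288599
  t = 7.5000: CF_t = 2.100000, DF = 0.592582, PV = 1.244422
  t = 8.0000: CF_t = 2.100000, DF = 0.572267, PV = 1.201760
  t = 8.5000: CF_t = 2.100000, DF = 0.552648, PV = 1.160560
  t = 9.0000: CF_t = 2.100000, DF = 0.533701, PV = 1.120772
  t = 9.5000: CF_t = 2.100000, DF = 0.515404, PV = 1.082349
  t = 10.0000: CF_t = 102.100000, DF = 0.497735, PV = 50.818715
Price P = sum_t PV_t = 79.484939
Convexity numerator sum_t t*(t + 1/m) * CF_t / (1+y/m)^(m*t + 2):
  t = 0.5000: term = 0.945669
  t = 1.0000: term = 2.739745
  t = 1.5000: term = 5.291637
  t = 2.0000: term = 8.517040
  t = 2.5000: term = 12.337576
  t = 3.0000: term = 16.680450
  t = 3.5000: term = 21.478127
  t = 4.0000: term = 26.668020
  t = 4.5000: term = 32.192201
  t = 5.0000: term = 37.997126
  t = 5.5000: term = 44.033367
  t = 6.0000: term = 50.255368
  t = 6.5000: term = 56.621210
  t = 7.0000: term = 63.092385
  t = 7.5000: term = 69.633591
  t = 8.0000: term = 76.212525
  t = 8.5000: term = 82.799701
  t = 9.0000: term = 89.368269
  t = 9.5000: term = 95.893845
  t = 10.0000: term = 4976.371224
Convexity = (1/P) * sum = 5769.129074 / 79.484939 = 72.581411


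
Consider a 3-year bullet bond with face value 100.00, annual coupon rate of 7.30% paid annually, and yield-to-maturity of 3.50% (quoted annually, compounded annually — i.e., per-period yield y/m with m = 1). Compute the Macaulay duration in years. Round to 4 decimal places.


Answer: Macaulay duration = 2.8109 years

Derivation:
Coupon per period c = face * coupon_rate / m = 7.300000
Periods per year m = 1; per-period yield y/m = 0.035000
Number of cashflows N = 3
Cashflows (t years, CF_t, discount factor 1/(1+y/m)^(m*t), PV):
  t = 1.0000: CF_t = 7.300000, DF = 0.966184, PV = 7.053140
  t = 2.0000: CF_t = 7.300000, DF = 0.933511, PV = 6.814628
  t = 3.0000: CF_t = 107.300000, DF = 0.901943, PV = 96.778452
Price P = sum_t PV_t = 110.646221
Macaulay numerator sum_t t * PV_t:
  t * PV_t at t = 1.0000: 7.053140
  t * PV_t at t = 2.0000: 13.629256
  t * PV_t at t = 3.0000: 290.335357
Macaulay duration D = (sum_t t * PV_t) / P = 311.017753 / 110.646221 = 2.810921


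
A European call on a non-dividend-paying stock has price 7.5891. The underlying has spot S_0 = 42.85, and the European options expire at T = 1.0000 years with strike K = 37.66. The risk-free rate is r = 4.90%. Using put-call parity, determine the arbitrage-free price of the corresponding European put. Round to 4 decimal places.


Put-call parity: C - P = S_0 * exp(-qT) - K * exp(-rT).
S_0 * exp(-qT) = 42.8500 * 1.00000000 = 42.85000000
K * exp(-rT) = 37.6600 * 0.95218113 = 35.85914134
P = C - S*exp(-qT) + K*exp(-rT)
P = 7.5891 - 42.85000000 + 35.85914134 = 0.5982

Answer: Put price = 0.5982


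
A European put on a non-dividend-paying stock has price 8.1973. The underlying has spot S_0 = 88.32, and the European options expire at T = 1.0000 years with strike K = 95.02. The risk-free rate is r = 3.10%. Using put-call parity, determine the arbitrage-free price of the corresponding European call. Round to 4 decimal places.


Put-call parity: C - P = S_0 * exp(-qT) - K * exp(-rT).
S_0 * exp(-qT) = 88.3200 * 1.00000000 = 88.32000000
K * exp(-rT) = 95.0200 * 0.96947557 = 92.11956895
C = P + S*exp(-qT) - K*exp(-rT)
C = 8.1973 + 88.32000000 - 92.11956895 = 4.3977

Answer: Call price = 4.3977
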